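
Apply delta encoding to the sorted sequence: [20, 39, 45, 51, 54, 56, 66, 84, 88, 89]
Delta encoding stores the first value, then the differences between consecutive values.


First value: 20
Deltas:
  39 - 20 = 19
  45 - 39 = 6
  51 - 45 = 6
  54 - 51 = 3
  56 - 54 = 2
  66 - 56 = 10
  84 - 66 = 18
  88 - 84 = 4
  89 - 88 = 1


Delta encoded: [20, 19, 6, 6, 3, 2, 10, 18, 4, 1]


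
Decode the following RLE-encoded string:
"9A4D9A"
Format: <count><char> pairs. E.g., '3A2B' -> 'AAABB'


Expanding each <count><char> pair:
  9A -> 'AAAAAAAAA'
  4D -> 'DDDD'
  9A -> 'AAAAAAAAA'

Decoded = AAAAAAAAADDDDAAAAAAAAA


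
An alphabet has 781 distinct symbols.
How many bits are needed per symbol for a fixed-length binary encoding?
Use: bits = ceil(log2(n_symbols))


log2(781) = 9.6092
Bracket: 2^9 = 512 < 781 <= 2^10 = 1024
So ceil(log2(781)) = 10

bits = ceil(log2(781)) = ceil(9.6092) = 10 bits


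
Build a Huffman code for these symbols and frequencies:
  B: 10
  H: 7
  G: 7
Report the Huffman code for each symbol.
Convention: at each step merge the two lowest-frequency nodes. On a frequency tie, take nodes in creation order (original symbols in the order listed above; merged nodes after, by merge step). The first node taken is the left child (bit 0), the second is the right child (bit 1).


Huffman tree construction:
Step 1: Merge H(7) + G(7) = 14
Step 2: Merge B(10) + (H+G)(14) = 24
Read each symbol's code off the tree from the root (left child = 0, right child = 1).

Codes:
  B: 0 (length 1)
  H: 10 (length 2)
  G: 11 (length 2)
Average code length: 38/24 = 1.5833 bits/symbol


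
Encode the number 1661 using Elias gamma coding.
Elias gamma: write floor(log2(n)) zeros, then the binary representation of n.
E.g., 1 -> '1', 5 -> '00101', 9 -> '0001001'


num_bits = floor(log2(1661)) + 1 = 11
leading_zeros = num_bits - 1 = 10
binary(1661) = 11001111101

Elias gamma(1661) = '0000000000' + '11001111101' = 000000000011001111101 (21 bits)


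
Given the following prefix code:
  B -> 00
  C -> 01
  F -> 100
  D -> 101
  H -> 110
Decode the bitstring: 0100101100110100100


Decoding step by step:
Bits 01 -> C
Bits 00 -> B
Bits 101 -> D
Bits 100 -> F
Bits 110 -> H
Bits 100 -> F
Bits 100 -> F


Decoded message: CBDFHFF


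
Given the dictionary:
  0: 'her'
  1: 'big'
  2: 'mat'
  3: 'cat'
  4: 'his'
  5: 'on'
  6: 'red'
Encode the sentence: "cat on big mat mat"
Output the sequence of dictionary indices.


Look up each word in the dictionary:
  'cat' -> 3
  'on' -> 5
  'big' -> 1
  'mat' -> 2
  'mat' -> 2

Encoded: [3, 5, 1, 2, 2]


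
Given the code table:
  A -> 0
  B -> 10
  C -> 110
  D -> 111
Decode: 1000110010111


Decoding:
10 -> B
0 -> A
0 -> A
110 -> C
0 -> A
10 -> B
111 -> D


Result: BAACABD


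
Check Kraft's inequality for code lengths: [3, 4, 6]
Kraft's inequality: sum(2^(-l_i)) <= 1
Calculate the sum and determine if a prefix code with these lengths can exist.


Sum = 2^(-3) + 2^(-4) + 2^(-6)
    = 0.125 + 0.0625 + 0.015625
    = 13/64 = 0.203125
Since 0.203125 <= 1, Kraft's inequality IS satisfied.
A prefix code with these lengths CAN exist.

Kraft sum = 0.203125. Satisfied.


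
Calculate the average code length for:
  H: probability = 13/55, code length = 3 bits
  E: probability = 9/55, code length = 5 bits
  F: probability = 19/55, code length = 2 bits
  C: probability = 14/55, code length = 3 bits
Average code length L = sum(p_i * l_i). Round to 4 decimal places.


Weighted contributions p_i * l_i:
  H: (13/55) * 3 = 39/55
  E: (9/55) * 5 = 45/55
  F: (19/55) * 2 = 38/55
  C: (14/55) * 3 = 42/55
Sum = (39 + 45 + 38 + 42)/55 = 164/55

L = 164/55 = 2.9818 bits/symbol


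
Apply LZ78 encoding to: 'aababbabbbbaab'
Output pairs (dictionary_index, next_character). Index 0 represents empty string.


LZ78 encoding steps:
Dictionary: {0: ''}
Step 1: w='' (idx 0), next='a' -> output (0, 'a'), add 'a' as idx 1
Step 2: w='a' (idx 1), next='b' -> output (1, 'b'), add 'ab' as idx 2
Step 3: w='ab' (idx 2), next='b' -> output (2, 'b'), add 'abb' as idx 3
Step 4: w='abb' (idx 3), next='b' -> output (3, 'b'), add 'abbb' as idx 4
Step 5: w='' (idx 0), next='b' -> output (0, 'b'), add 'b' as idx 5
Step 6: w='a' (idx 1), next='a' -> output (1, 'a'), add 'aa' as idx 6
Step 7: w='b' (idx 5), end of input -> output (5, '')


Encoded: [(0, 'a'), (1, 'b'), (2, 'b'), (3, 'b'), (0, 'b'), (1, 'a'), (5, '')]


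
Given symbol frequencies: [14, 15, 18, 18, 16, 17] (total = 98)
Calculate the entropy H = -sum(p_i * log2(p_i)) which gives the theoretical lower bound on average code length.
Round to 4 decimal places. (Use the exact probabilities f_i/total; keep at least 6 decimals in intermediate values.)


Per-symbol terms -p_i * log2(p_i) with p_i = f_i/98:
  p = 14/98 = 0.142857: log2(p) = -2.807355, -p*log2(p) = 0.401051
  p = 15/98 = 0.153061: log2(p) = -2.707819, -p*log2(p) = 0.414462
  p = 18/98 = 0.183673: log2(p) = -2.444785, -p*log2(p) = 0.449042
  p = 18/98 = 0.183673: log2(p) = -2.444785, -p*log2(p) = 0.449042
  p = 16/98 = 0.163265: log2(p) = -2.614710, -p*log2(p) = 0.426891
  p = 17/98 = 0.173469: log2(p) = -2.527247, -p*log2(p) = 0.438400
H = 0.401051 + 0.414462 + 0.449042 + 0.449042 + 0.426891 + 0.438400 = 2.578888

H = 2.5789 bits/symbol


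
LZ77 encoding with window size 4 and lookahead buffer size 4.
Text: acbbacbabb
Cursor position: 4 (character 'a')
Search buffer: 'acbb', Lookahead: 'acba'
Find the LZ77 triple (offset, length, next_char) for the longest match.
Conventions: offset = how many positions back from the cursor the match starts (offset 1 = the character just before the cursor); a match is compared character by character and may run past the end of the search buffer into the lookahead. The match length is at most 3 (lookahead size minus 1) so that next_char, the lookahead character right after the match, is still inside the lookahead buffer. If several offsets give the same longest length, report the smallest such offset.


Try each offset into the search buffer:
  offset=1 (pos 3, char 'b'): match length 0
  offset=2 (pos 2, char 'b'): match length 0
  offset=3 (pos 1, char 'c'): match length 0
  offset=4 (pos 0, char 'a'): match length 3
Longest match has length 3 at offset 4.
next_char = character at position 4 + 3 = 7 -> 'a'

Best match: offset=4, length=3 (matching 'acb' starting at position 0)
LZ77 triple: (4, 3, 'a')


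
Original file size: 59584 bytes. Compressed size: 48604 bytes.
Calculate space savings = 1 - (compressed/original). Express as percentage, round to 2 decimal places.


ratio = compressed/original = 48604/59584 = 0.815722
savings = 1 - ratio = 1 - 0.815722 = 0.184278
as a percentage: 0.184278 * 100 = 18.43%

Space savings = 1 - 48604/59584 = 18.43%


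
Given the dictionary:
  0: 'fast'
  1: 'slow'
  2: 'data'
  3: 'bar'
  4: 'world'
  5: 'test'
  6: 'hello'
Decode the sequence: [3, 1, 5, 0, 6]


Look up each index in the dictionary:
  3 -> 'bar'
  1 -> 'slow'
  5 -> 'test'
  0 -> 'fast'
  6 -> 'hello'

Decoded: "bar slow test fast hello"


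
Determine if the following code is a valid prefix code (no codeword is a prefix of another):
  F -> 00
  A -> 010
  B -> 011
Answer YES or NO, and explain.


Checking each pair (does one codeword prefix another?):
  F='00' vs A='010': no prefix
  F='00' vs B='011': no prefix
  A='010' vs F='00': no prefix
  A='010' vs B='011': no prefix
  B='011' vs F='00': no prefix
  B='011' vs A='010': no prefix
No violation found over all pairs.

YES -- this is a valid prefix code. No codeword is a prefix of any other codeword.


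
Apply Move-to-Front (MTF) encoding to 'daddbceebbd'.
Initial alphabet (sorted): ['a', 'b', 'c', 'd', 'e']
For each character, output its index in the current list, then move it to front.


MTF encoding:
'd': index 3 in ['a', 'b', 'c', 'd', 'e'] -> ['d', 'a', 'b', 'c', 'e']
'a': index 1 in ['d', 'a', 'b', 'c', 'e'] -> ['a', 'd', 'b', 'c', 'e']
'd': index 1 in ['a', 'd', 'b', 'c', 'e'] -> ['d', 'a', 'b', 'c', 'e']
'd': index 0 in ['d', 'a', 'b', 'c', 'e'] -> ['d', 'a', 'b', 'c', 'e']
'b': index 2 in ['d', 'a', 'b', 'c', 'e'] -> ['b', 'd', 'a', 'c', 'e']
'c': index 3 in ['b', 'd', 'a', 'c', 'e'] -> ['c', 'b', 'd', 'a', 'e']
'e': index 4 in ['c', 'b', 'd', 'a', 'e'] -> ['e', 'c', 'b', 'd', 'a']
'e': index 0 in ['e', 'c', 'b', 'd', 'a'] -> ['e', 'c', 'b', 'd', 'a']
'b': index 2 in ['e', 'c', 'b', 'd', 'a'] -> ['b', 'e', 'c', 'd', 'a']
'b': index 0 in ['b', 'e', 'c', 'd', 'a'] -> ['b', 'e', 'c', 'd', 'a']
'd': index 3 in ['b', 'e', 'c', 'd', 'a'] -> ['d', 'b', 'e', 'c', 'a']


Output: [3, 1, 1, 0, 2, 3, 4, 0, 2, 0, 3]


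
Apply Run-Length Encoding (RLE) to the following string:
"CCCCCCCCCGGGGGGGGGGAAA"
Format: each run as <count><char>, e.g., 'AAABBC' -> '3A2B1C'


Scanning runs left to right:
  i=0: run of 'C' x 9 -> '9C'
  i=9: run of 'G' x 10 -> '10G'
  i=19: run of 'A' x 3 -> '3A'

RLE = 9C10G3A


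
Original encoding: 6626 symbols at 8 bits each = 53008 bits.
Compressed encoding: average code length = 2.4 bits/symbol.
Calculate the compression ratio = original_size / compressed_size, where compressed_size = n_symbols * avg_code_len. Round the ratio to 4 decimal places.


original_size = n_symbols * orig_bits = 6626 * 8 = 53008 bits
compressed_size = n_symbols * avg_code_len = 6626 * 2.4 = 15902.4 bits
ratio = original_size / compressed_size = 53008 / 15902.4 = 3.3333

Compression ratio = 3.3333


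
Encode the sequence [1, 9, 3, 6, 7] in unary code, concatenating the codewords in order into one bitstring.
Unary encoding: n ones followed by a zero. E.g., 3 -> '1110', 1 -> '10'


Encode each number as n ones followed by a terminating 0:
  1 -> 10 (2 bits)
  9 -> 1111111110 (10 bits)
  3 -> 1110 (4 bits)
  6 -> 1111110 (7 bits)
  7 -> 11111110 (8 bits)
Total length = 2 + 10 + 4 + 7 + 8 = 31 bits.

Unary([1, 9, 3, 6, 7]) = 1011111111101110111111011111110 (31 bits)


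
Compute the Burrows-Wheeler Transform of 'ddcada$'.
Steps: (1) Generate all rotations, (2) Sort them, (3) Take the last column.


Rotations (sorted):
  0: $ddcada -> last char: a
  1: a$ddcad -> last char: d
  2: ada$ddc -> last char: c
  3: cada$dd -> last char: d
  4: da$ddca -> last char: a
  5: dcada$d -> last char: d
  6: ddcada$ -> last char: $


BWT = adcdad$


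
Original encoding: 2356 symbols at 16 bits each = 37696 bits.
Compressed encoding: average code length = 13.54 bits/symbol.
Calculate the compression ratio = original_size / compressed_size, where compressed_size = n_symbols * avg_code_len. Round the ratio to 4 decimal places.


original_size = n_symbols * orig_bits = 2356 * 16 = 37696 bits
compressed_size = n_symbols * avg_code_len = 2356 * 13.54 = 31900.24 bits
ratio = original_size / compressed_size = 37696 / 31900.24 = 1.1817

Compression ratio = 1.1817


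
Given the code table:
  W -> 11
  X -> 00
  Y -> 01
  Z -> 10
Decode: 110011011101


Decoding:
11 -> W
00 -> X
11 -> W
01 -> Y
11 -> W
01 -> Y


Result: WXWYWY


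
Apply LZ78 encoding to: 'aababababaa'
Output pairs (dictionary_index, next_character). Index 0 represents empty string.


LZ78 encoding steps:
Dictionary: {0: ''}
Step 1: w='' (idx 0), next='a' -> output (0, 'a'), add 'a' as idx 1
Step 2: w='a' (idx 1), next='b' -> output (1, 'b'), add 'ab' as idx 2
Step 3: w='ab' (idx 2), next='a' -> output (2, 'a'), add 'aba' as idx 3
Step 4: w='' (idx 0), next='b' -> output (0, 'b'), add 'b' as idx 4
Step 5: w='aba' (idx 3), next='a' -> output (3, 'a'), add 'abaa' as idx 5


Encoded: [(0, 'a'), (1, 'b'), (2, 'a'), (0, 'b'), (3, 'a')]


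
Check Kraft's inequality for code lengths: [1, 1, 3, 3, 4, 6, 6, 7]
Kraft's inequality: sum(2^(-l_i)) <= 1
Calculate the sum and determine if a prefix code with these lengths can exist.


Sum = 2^(-1) + 2^(-1) + 2^(-3) + 2^(-3) + 2^(-4) + 2^(-6) + 2^(-6) + 2^(-7)
    = 0.5 + 0.5 + 0.125 + 0.125 + 0.0625 + 0.015625 + 0.015625 + 0.0078125
    = 173/128 = 1.3515625
Since 1.3515625 > 1, Kraft's inequality is NOT satisfied.
A prefix code with these lengths CANNOT exist.

Kraft sum = 1.3515625. Not satisfied.


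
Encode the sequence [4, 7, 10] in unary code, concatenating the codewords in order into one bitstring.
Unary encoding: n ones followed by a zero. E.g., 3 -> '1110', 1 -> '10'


Encode each number as n ones followed by a terminating 0:
  4 -> 11110 (5 bits)
  7 -> 11111110 (8 bits)
  10 -> 11111111110 (11 bits)
Total length = 5 + 8 + 11 = 24 bits.

Unary([4, 7, 10]) = 111101111111011111111110 (24 bits)


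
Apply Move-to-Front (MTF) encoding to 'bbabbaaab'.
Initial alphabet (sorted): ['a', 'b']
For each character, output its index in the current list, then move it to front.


MTF encoding:
'b': index 1 in ['a', 'b'] -> ['b', 'a']
'b': index 0 in ['b', 'a'] -> ['b', 'a']
'a': index 1 in ['b', 'a'] -> ['a', 'b']
'b': index 1 in ['a', 'b'] -> ['b', 'a']
'b': index 0 in ['b', 'a'] -> ['b', 'a']
'a': index 1 in ['b', 'a'] -> ['a', 'b']
'a': index 0 in ['a', 'b'] -> ['a', 'b']
'a': index 0 in ['a', 'b'] -> ['a', 'b']
'b': index 1 in ['a', 'b'] -> ['b', 'a']


Output: [1, 0, 1, 1, 0, 1, 0, 0, 1]


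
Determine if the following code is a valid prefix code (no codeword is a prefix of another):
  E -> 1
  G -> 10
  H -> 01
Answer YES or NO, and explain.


Checking each pair (does one codeword prefix another?):
  E='1' vs G='10': prefix -- VIOLATION

NO -- this is NOT a valid prefix code. E (1) is a prefix of G (10).


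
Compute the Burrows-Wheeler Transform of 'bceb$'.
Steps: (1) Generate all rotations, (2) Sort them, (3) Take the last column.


Rotations (sorted):
  0: $bceb -> last char: b
  1: b$bce -> last char: e
  2: bceb$ -> last char: $
  3: ceb$b -> last char: b
  4: eb$bc -> last char: c


BWT = be$bc


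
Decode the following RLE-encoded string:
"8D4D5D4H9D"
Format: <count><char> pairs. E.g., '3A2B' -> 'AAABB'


Expanding each <count><char> pair:
  8D -> 'DDDDDDDD'
  4D -> 'DDDD'
  5D -> 'DDDDD'
  4H -> 'HHHH'
  9D -> 'DDDDDDDDD'

Decoded = DDDDDDDDDDDDDDDDDHHHHDDDDDDDDD


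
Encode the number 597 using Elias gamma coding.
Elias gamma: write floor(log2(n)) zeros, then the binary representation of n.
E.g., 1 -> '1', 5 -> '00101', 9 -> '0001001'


num_bits = floor(log2(597)) + 1 = 10
leading_zeros = num_bits - 1 = 9
binary(597) = 1001010101

Elias gamma(597) = '000000000' + '1001010101' = 0000000001001010101 (19 bits)


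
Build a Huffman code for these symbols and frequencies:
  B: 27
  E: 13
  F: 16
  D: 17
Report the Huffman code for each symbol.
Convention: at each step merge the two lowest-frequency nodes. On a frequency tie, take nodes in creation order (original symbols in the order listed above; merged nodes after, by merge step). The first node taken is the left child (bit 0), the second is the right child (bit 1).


Huffman tree construction:
Step 1: Merge E(13) + F(16) = 29
Step 2: Merge D(17) + B(27) = 44
Step 3: Merge (E+F)(29) + (D+B)(44) = 73
Read each symbol's code off the tree from the root (left child = 0, right child = 1).

Codes:
  B: 11 (length 2)
  E: 00 (length 2)
  F: 01 (length 2)
  D: 10 (length 2)
Average code length: 146/73 = 2.0000 bits/symbol


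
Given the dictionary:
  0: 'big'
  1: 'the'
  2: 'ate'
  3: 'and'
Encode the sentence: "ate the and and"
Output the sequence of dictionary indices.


Look up each word in the dictionary:
  'ate' -> 2
  'the' -> 1
  'and' -> 3
  'and' -> 3

Encoded: [2, 1, 3, 3]


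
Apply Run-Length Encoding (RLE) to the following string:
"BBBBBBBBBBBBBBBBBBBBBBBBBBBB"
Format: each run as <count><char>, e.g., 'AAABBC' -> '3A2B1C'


Scanning runs left to right:
  i=0: run of 'B' x 28 -> '28B'

RLE = 28B


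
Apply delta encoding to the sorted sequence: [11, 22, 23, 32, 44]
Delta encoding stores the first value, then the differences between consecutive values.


First value: 11
Deltas:
  22 - 11 = 11
  23 - 22 = 1
  32 - 23 = 9
  44 - 32 = 12


Delta encoded: [11, 11, 1, 9, 12]


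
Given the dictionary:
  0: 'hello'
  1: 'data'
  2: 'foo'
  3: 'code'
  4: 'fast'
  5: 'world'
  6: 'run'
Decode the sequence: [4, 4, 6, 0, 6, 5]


Look up each index in the dictionary:
  4 -> 'fast'
  4 -> 'fast'
  6 -> 'run'
  0 -> 'hello'
  6 -> 'run'
  5 -> 'world'

Decoded: "fast fast run hello run world"


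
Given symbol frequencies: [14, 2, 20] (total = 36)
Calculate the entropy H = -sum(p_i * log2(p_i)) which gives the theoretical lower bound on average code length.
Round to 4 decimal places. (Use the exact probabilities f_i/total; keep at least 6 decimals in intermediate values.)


Per-symbol terms -p_i * log2(p_i) with p_i = f_i/36:
  p = 14/36 = 0.388889: log2(p) = -1.362570, -p*log2(p) = 0.529888
  p = 2/36 = 0.055556: log2(p) = -4.169925, -p*log2(p) = 0.231663
  p = 20/36 = 0.555556: log2(p) = -0.847997, -p*log2(p) = 0.471109
H = 0.529888 + 0.231663 + 0.471109 = 1.232660

H = 1.2327 bits/symbol


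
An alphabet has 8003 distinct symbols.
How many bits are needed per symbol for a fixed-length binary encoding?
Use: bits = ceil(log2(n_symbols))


log2(8003) = 12.9663
Bracket: 2^12 = 4096 < 8003 <= 2^13 = 8192
So ceil(log2(8003)) = 13

bits = ceil(log2(8003)) = ceil(12.9663) = 13 bits


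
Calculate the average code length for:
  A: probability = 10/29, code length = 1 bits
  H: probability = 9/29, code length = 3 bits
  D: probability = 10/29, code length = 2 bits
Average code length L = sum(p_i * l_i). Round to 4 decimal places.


Weighted contributions p_i * l_i:
  A: (10/29) * 1 = 10/29
  H: (9/29) * 3 = 27/29
  D: (10/29) * 2 = 20/29
Sum = (10 + 27 + 20)/29 = 57/29

L = 57/29 = 1.9655 bits/symbol


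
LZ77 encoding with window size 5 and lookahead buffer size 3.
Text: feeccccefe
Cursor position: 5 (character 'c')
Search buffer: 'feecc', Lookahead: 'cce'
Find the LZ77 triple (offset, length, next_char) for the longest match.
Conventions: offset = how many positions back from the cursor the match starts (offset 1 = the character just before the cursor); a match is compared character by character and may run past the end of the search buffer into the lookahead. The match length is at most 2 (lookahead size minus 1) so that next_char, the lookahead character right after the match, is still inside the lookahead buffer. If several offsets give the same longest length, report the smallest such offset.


Try each offset into the search buffer:
  offset=1 (pos 4, char 'c'): match length 2
  offset=2 (pos 3, char 'c'): match length 2
  offset=3 (pos 2, char 'e'): match length 0
  offset=4 (pos 1, char 'e'): match length 0
  offset=5 (pos 0, char 'f'): match length 0
Longest match has length 2, found at offsets 1, 2; take the smallest, offset 1.
next_char = character at position 5 + 2 = 7 -> 'e'

Best match: offset=1, length=2 (matching 'cc' starting at position 4)
LZ77 triple: (1, 2, 'e')


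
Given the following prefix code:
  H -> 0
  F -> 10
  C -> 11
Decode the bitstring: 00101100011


Decoding step by step:
Bits 0 -> H
Bits 0 -> H
Bits 10 -> F
Bits 11 -> C
Bits 0 -> H
Bits 0 -> H
Bits 0 -> H
Bits 11 -> C


Decoded message: HHFCHHHC


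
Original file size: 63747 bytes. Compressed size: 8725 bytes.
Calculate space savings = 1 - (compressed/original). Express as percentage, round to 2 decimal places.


ratio = compressed/original = 8725/63747 = 0.136869
savings = 1 - ratio = 1 - 0.136869 = 0.863131
as a percentage: 0.863131 * 100 = 86.31%

Space savings = 1 - 8725/63747 = 86.31%


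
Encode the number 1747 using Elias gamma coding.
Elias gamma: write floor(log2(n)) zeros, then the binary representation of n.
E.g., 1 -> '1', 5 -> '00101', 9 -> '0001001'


num_bits = floor(log2(1747)) + 1 = 11
leading_zeros = num_bits - 1 = 10
binary(1747) = 11011010011

Elias gamma(1747) = '0000000000' + '11011010011' = 000000000011011010011 (21 bits)


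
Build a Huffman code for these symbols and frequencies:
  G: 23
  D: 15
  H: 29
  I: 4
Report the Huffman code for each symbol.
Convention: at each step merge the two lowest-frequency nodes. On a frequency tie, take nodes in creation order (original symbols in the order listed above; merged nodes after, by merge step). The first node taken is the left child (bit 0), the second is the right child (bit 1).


Huffman tree construction:
Step 1: Merge I(4) + D(15) = 19
Step 2: Merge (I+D)(19) + G(23) = 42
Step 3: Merge H(29) + ((I+D)+G)(42) = 71
Read each symbol's code off the tree from the root (left child = 0, right child = 1).

Codes:
  G: 11 (length 2)
  D: 101 (length 3)
  H: 0 (length 1)
  I: 100 (length 3)
Average code length: 132/71 = 1.8592 bits/symbol


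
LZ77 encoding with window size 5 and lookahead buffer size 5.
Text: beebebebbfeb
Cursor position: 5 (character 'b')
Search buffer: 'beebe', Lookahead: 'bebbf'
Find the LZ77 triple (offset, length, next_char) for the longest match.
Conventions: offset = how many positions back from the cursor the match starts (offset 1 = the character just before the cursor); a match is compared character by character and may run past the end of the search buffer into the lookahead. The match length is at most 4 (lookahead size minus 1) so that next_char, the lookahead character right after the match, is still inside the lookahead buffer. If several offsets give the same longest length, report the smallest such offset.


Try each offset into the search buffer:
  offset=1 (pos 4, char 'e'): match length 0
  offset=2 (pos 3, char 'b'): match length 3
  offset=3 (pos 2, char 'e'): match length 0
  offset=4 (pos 1, char 'e'): match length 0
  offset=5 (pos 0, char 'b'): match length 2
Longest match has length 3 at offset 2.
next_char = character at position 5 + 3 = 8 -> 'b'

Best match: offset=2, length=3 (matching 'beb' starting at position 3)
LZ77 triple: (2, 3, 'b')


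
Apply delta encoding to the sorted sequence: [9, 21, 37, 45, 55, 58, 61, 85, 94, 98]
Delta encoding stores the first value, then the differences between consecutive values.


First value: 9
Deltas:
  21 - 9 = 12
  37 - 21 = 16
  45 - 37 = 8
  55 - 45 = 10
  58 - 55 = 3
  61 - 58 = 3
  85 - 61 = 24
  94 - 85 = 9
  98 - 94 = 4


Delta encoded: [9, 12, 16, 8, 10, 3, 3, 24, 9, 4]


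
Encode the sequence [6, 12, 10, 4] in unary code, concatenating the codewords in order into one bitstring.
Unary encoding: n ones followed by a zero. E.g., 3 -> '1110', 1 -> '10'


Encode each number as n ones followed by a terminating 0:
  6 -> 1111110 (7 bits)
  12 -> 1111111111110 (13 bits)
  10 -> 11111111110 (11 bits)
  4 -> 11110 (5 bits)
Total length = 7 + 13 + 11 + 5 = 36 bits.

Unary([6, 12, 10, 4]) = 111111011111111111101111111111011110 (36 bits)


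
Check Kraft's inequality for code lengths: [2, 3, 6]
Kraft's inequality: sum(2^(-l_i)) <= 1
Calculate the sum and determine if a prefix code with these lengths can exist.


Sum = 2^(-2) + 2^(-3) + 2^(-6)
    = 0.25 + 0.125 + 0.015625
    = 25/64 = 0.390625
Since 0.390625 <= 1, Kraft's inequality IS satisfied.
A prefix code with these lengths CAN exist.

Kraft sum = 0.390625. Satisfied.


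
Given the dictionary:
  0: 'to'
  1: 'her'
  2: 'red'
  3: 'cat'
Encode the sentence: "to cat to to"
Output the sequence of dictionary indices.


Look up each word in the dictionary:
  'to' -> 0
  'cat' -> 3
  'to' -> 0
  'to' -> 0

Encoded: [0, 3, 0, 0]


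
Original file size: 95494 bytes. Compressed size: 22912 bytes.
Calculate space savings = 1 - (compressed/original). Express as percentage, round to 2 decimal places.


ratio = compressed/original = 22912/95494 = 0.239931
savings = 1 - ratio = 1 - 0.239931 = 0.760069
as a percentage: 0.760069 * 100 = 76.01%

Space savings = 1 - 22912/95494 = 76.01%


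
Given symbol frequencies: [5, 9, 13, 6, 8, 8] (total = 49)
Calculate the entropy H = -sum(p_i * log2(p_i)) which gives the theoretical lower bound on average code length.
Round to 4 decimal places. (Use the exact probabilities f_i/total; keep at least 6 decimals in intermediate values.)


Per-symbol terms -p_i * log2(p_i) with p_i = f_i/49:
  p = 5/49 = 0.102041: log2(p) = -3.292782, -p*log2(p) = 0.335998
  p = 9/49 = 0.183673: log2(p) = -2.444785, -p*log2(p) = 0.449042
  p = 13/49 = 0.265306: log2(p) = -1.914270, -p*log2(p) = 0.507868
  p = 6/49 = 0.122449: log2(p) = -3.029747, -p*log2(p) = 0.370989
  p = 8/49 = 0.163265: log2(p) = -2.614710, -p*log2(p) = 0.426891
  p = 8/49 = 0.163265: log2(p) = -2.614710, -p*log2(p) = 0.426891
H = 0.335998 + 0.449042 + 0.507868 + 0.370989 + 0.426891 + 0.426891 = 2.517679

H = 2.5177 bits/symbol


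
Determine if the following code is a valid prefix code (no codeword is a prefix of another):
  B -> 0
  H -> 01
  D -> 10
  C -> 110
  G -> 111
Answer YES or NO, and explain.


Checking each pair (does one codeword prefix another?):
  B='0' vs H='01': prefix -- VIOLATION

NO -- this is NOT a valid prefix code. B (0) is a prefix of H (01).


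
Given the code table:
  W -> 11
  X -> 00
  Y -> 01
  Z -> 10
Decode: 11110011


Decoding:
11 -> W
11 -> W
00 -> X
11 -> W


Result: WWXW


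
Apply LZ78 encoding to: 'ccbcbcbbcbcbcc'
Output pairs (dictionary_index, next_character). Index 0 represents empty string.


LZ78 encoding steps:
Dictionary: {0: ''}
Step 1: w='' (idx 0), next='c' -> output (0, 'c'), add 'c' as idx 1
Step 2: w='c' (idx 1), next='b' -> output (1, 'b'), add 'cb' as idx 2
Step 3: w='cb' (idx 2), next='c' -> output (2, 'c'), add 'cbc' as idx 3
Step 4: w='' (idx 0), next='b' -> output (0, 'b'), add 'b' as idx 4
Step 5: w='b' (idx 4), next='c' -> output (4, 'c'), add 'bc' as idx 5
Step 6: w='bc' (idx 5), next='b' -> output (5, 'b'), add 'bcb' as idx 6
Step 7: w='c' (idx 1), next='c' -> output (1, 'c'), add 'cc' as idx 7


Encoded: [(0, 'c'), (1, 'b'), (2, 'c'), (0, 'b'), (4, 'c'), (5, 'b'), (1, 'c')]


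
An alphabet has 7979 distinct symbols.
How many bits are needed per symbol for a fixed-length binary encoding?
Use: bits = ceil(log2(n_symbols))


log2(7979) = 12.962
Bracket: 2^12 = 4096 < 7979 <= 2^13 = 8192
So ceil(log2(7979)) = 13

bits = ceil(log2(7979)) = ceil(12.962) = 13 bits


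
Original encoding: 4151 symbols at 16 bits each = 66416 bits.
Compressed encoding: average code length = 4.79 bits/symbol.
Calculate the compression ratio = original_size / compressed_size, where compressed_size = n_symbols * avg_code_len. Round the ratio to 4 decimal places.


original_size = n_symbols * orig_bits = 4151 * 16 = 66416 bits
compressed_size = n_symbols * avg_code_len = 4151 * 4.79 = 19883.29 bits
ratio = original_size / compressed_size = 66416 / 19883.29 = 3.3403

Compression ratio = 3.3403


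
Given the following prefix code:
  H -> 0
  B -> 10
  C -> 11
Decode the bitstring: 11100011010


Decoding step by step:
Bits 11 -> C
Bits 10 -> B
Bits 0 -> H
Bits 0 -> H
Bits 11 -> C
Bits 0 -> H
Bits 10 -> B


Decoded message: CBHHCHB


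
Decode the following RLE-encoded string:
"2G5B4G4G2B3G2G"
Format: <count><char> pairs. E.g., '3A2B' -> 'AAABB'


Expanding each <count><char> pair:
  2G -> 'GG'
  5B -> 'BBBBB'
  4G -> 'GGGG'
  4G -> 'GGGG'
  2B -> 'BB'
  3G -> 'GGG'
  2G -> 'GG'

Decoded = GGBBBBBGGGGGGGGBBGGGGG


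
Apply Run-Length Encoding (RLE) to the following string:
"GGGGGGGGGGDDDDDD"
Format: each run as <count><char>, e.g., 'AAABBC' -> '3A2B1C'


Scanning runs left to right:
  i=0: run of 'G' x 10 -> '10G'
  i=10: run of 'D' x 6 -> '6D'

RLE = 10G6D


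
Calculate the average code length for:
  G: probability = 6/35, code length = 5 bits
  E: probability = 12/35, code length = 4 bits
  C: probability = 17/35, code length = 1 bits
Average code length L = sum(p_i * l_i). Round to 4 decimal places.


Weighted contributions p_i * l_i:
  G: (6/35) * 5 = 30/35
  E: (12/35) * 4 = 48/35
  C: (17/35) * 1 = 17/35
Sum = (30 + 48 + 17)/35 = 95/35

L = 95/35 = 2.7143 bits/symbol


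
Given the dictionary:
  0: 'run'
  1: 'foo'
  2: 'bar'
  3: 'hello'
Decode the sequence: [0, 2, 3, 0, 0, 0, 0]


Look up each index in the dictionary:
  0 -> 'run'
  2 -> 'bar'
  3 -> 'hello'
  0 -> 'run'
  0 -> 'run'
  0 -> 'run'
  0 -> 'run'

Decoded: "run bar hello run run run run"


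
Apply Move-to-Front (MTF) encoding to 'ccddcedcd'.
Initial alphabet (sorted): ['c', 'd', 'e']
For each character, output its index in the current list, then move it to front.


MTF encoding:
'c': index 0 in ['c', 'd', 'e'] -> ['c', 'd', 'e']
'c': index 0 in ['c', 'd', 'e'] -> ['c', 'd', 'e']
'd': index 1 in ['c', 'd', 'e'] -> ['d', 'c', 'e']
'd': index 0 in ['d', 'c', 'e'] -> ['d', 'c', 'e']
'c': index 1 in ['d', 'c', 'e'] -> ['c', 'd', 'e']
'e': index 2 in ['c', 'd', 'e'] -> ['e', 'c', 'd']
'd': index 2 in ['e', 'c', 'd'] -> ['d', 'e', 'c']
'c': index 2 in ['d', 'e', 'c'] -> ['c', 'd', 'e']
'd': index 1 in ['c', 'd', 'e'] -> ['d', 'c', 'e']


Output: [0, 0, 1, 0, 1, 2, 2, 2, 1]


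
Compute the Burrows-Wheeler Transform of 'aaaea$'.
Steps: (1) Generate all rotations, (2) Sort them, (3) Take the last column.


Rotations (sorted):
  0: $aaaea -> last char: a
  1: a$aaae -> last char: e
  2: aaaea$ -> last char: $
  3: aaea$a -> last char: a
  4: aea$aa -> last char: a
  5: ea$aaa -> last char: a


BWT = ae$aaa


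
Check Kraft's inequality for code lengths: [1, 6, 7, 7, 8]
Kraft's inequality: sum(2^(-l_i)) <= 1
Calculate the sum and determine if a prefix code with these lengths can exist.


Sum = 2^(-1) + 2^(-6) + 2^(-7) + 2^(-7) + 2^(-8)
    = 0.5 + 0.015625 + 0.0078125 + 0.0078125 + 0.00390625
    = 137/256 = 0.53515625
Since 0.53515625 <= 1, Kraft's inequality IS satisfied.
A prefix code with these lengths CAN exist.

Kraft sum = 0.53515625. Satisfied.


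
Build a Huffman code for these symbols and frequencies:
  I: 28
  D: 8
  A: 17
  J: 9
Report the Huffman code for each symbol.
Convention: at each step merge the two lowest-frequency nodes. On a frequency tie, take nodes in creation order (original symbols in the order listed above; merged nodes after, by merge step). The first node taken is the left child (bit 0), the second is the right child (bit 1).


Huffman tree construction:
Step 1: Merge D(8) + J(9) = 17
Step 2: Merge A(17) + (D+J)(17) = 34
Step 3: Merge I(28) + (A+(D+J))(34) = 62
Read each symbol's code off the tree from the root (left child = 0, right child = 1).

Codes:
  I: 0 (length 1)
  D: 110 (length 3)
  A: 10 (length 2)
  J: 111 (length 3)
Average code length: 113/62 = 1.8226 bits/symbol


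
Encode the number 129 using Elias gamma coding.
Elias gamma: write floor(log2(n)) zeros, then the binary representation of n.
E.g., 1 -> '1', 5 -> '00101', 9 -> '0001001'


num_bits = floor(log2(129)) + 1 = 8
leading_zeros = num_bits - 1 = 7
binary(129) = 10000001

Elias gamma(129) = '0000000' + '10000001' = 000000010000001 (15 bits)


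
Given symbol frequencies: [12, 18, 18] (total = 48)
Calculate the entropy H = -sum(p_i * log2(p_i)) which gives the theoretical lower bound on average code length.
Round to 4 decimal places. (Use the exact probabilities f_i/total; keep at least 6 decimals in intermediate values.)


Per-symbol terms -p_i * log2(p_i) with p_i = f_i/48:
  p = 12/48 = 0.250000: log2(p) = -2.000000, -p*log2(p) = 0.500000
  p = 18/48 = 0.375000: log2(p) = -1.415037, -p*log2(p) = 0.530639
  p = 18/48 = 0.375000: log2(p) = -1.415037, -p*log2(p) = 0.530639
H = 0.500000 + 0.530639 + 0.530639 = 1.561278

H = 1.5613 bits/symbol


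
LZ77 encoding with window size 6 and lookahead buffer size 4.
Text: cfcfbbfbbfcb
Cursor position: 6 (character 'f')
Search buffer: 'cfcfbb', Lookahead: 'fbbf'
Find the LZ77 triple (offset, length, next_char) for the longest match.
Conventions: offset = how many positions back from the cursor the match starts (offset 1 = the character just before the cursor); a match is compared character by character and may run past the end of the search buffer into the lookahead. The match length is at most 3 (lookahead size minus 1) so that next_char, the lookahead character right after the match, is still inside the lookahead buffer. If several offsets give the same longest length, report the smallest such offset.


Try each offset into the search buffer:
  offset=1 (pos 5, char 'b'): match length 0
  offset=2 (pos 4, char 'b'): match length 0
  offset=3 (pos 3, char 'f'): match length 3
  offset=4 (pos 2, char 'c'): match length 0
  offset=5 (pos 1, char 'f'): match length 1
  offset=6 (pos 0, char 'c'): match length 0
Longest match has length 3 at offset 3.
next_char = character at position 6 + 3 = 9 -> 'f'

Best match: offset=3, length=3 (matching 'fbb' starting at position 3)
LZ77 triple: (3, 3, 'f')


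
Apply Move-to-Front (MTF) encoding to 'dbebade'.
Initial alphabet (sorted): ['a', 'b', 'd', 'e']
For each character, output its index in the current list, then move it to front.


MTF encoding:
'd': index 2 in ['a', 'b', 'd', 'e'] -> ['d', 'a', 'b', 'e']
'b': index 2 in ['d', 'a', 'b', 'e'] -> ['b', 'd', 'a', 'e']
'e': index 3 in ['b', 'd', 'a', 'e'] -> ['e', 'b', 'd', 'a']
'b': index 1 in ['e', 'b', 'd', 'a'] -> ['b', 'e', 'd', 'a']
'a': index 3 in ['b', 'e', 'd', 'a'] -> ['a', 'b', 'e', 'd']
'd': index 3 in ['a', 'b', 'e', 'd'] -> ['d', 'a', 'b', 'e']
'e': index 3 in ['d', 'a', 'b', 'e'] -> ['e', 'd', 'a', 'b']


Output: [2, 2, 3, 1, 3, 3, 3]


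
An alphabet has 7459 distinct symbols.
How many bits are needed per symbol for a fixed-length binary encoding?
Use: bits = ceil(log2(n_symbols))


log2(7459) = 12.8648
Bracket: 2^12 = 4096 < 7459 <= 2^13 = 8192
So ceil(log2(7459)) = 13

bits = ceil(log2(7459)) = ceil(12.8648) = 13 bits


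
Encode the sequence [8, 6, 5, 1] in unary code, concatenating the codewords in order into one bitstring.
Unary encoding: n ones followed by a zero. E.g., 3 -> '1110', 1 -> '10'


Encode each number as n ones followed by a terminating 0:
  8 -> 111111110 (9 bits)
  6 -> 1111110 (7 bits)
  5 -> 111110 (6 bits)
  1 -> 10 (2 bits)
Total length = 9 + 7 + 6 + 2 = 24 bits.

Unary([8, 6, 5, 1]) = 111111110111111011111010 (24 bits)


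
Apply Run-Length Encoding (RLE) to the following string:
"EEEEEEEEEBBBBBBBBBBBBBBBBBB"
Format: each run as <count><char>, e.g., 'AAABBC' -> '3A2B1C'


Scanning runs left to right:
  i=0: run of 'E' x 9 -> '9E'
  i=9: run of 'B' x 18 -> '18B'

RLE = 9E18B


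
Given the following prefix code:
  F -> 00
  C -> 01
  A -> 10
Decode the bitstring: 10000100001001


Decoding step by step:
Bits 10 -> A
Bits 00 -> F
Bits 01 -> C
Bits 00 -> F
Bits 00 -> F
Bits 10 -> A
Bits 01 -> C


Decoded message: AFCFFAC


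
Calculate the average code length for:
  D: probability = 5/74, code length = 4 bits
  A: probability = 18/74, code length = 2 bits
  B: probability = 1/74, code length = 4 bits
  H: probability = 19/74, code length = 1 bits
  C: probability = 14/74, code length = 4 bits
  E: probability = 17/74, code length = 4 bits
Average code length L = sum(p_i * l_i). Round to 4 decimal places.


Weighted contributions p_i * l_i:
  D: (5/74) * 4 = 20/74
  A: (18/74) * 2 = 36/74
  B: (1/74) * 4 = 4/74
  H: (19/74) * 1 = 19/74
  C: (14/74) * 4 = 56/74
  E: (17/74) * 4 = 68/74
Sum = (20 + 36 + 4 + 19 + 56 + 68)/74 = 203/74

L = 203/74 = 2.7432 bits/symbol


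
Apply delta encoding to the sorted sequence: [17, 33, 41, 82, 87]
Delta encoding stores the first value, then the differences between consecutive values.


First value: 17
Deltas:
  33 - 17 = 16
  41 - 33 = 8
  82 - 41 = 41
  87 - 82 = 5


Delta encoded: [17, 16, 8, 41, 5]


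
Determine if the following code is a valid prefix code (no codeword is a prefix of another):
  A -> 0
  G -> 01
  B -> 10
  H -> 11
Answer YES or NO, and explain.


Checking each pair (does one codeword prefix another?):
  A='0' vs G='01': prefix -- VIOLATION

NO -- this is NOT a valid prefix code. A (0) is a prefix of G (01).


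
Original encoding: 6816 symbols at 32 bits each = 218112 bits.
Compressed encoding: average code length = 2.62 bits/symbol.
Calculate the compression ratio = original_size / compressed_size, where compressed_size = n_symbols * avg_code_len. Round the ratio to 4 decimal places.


original_size = n_symbols * orig_bits = 6816 * 32 = 218112 bits
compressed_size = n_symbols * avg_code_len = 6816 * 2.62 = 17857.92 bits
ratio = original_size / compressed_size = 218112 / 17857.92 = 12.2137

Compression ratio = 12.2137


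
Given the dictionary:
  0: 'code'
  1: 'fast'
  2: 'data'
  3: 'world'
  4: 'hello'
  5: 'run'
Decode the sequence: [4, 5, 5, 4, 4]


Look up each index in the dictionary:
  4 -> 'hello'
  5 -> 'run'
  5 -> 'run'
  4 -> 'hello'
  4 -> 'hello'

Decoded: "hello run run hello hello"


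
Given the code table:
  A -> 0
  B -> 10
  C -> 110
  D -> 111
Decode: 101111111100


Decoding:
10 -> B
111 -> D
111 -> D
110 -> C
0 -> A


Result: BDDCA


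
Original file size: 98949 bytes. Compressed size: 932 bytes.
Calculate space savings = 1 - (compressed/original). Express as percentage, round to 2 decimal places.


ratio = compressed/original = 932/98949 = 0.009419
savings = 1 - ratio = 1 - 0.009419 = 0.990581
as a percentage: 0.990581 * 100 = 99.06%

Space savings = 1 - 932/98949 = 99.06%


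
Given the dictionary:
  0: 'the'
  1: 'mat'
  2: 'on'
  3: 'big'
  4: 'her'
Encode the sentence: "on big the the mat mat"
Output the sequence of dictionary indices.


Look up each word in the dictionary:
  'on' -> 2
  'big' -> 3
  'the' -> 0
  'the' -> 0
  'mat' -> 1
  'mat' -> 1

Encoded: [2, 3, 0, 0, 1, 1]


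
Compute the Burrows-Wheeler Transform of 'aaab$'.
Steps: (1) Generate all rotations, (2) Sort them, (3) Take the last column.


Rotations (sorted):
  0: $aaab -> last char: b
  1: aaab$ -> last char: $
  2: aab$a -> last char: a
  3: ab$aa -> last char: a
  4: b$aaa -> last char: a


BWT = b$aaa


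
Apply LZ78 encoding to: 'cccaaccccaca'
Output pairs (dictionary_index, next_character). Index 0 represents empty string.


LZ78 encoding steps:
Dictionary: {0: ''}
Step 1: w='' (idx 0), next='c' -> output (0, 'c'), add 'c' as idx 1
Step 2: w='c' (idx 1), next='c' -> output (1, 'c'), add 'cc' as idx 2
Step 3: w='' (idx 0), next='a' -> output (0, 'a'), add 'a' as idx 3
Step 4: w='a' (idx 3), next='c' -> output (3, 'c'), add 'ac' as idx 4
Step 5: w='cc' (idx 2), next='c' -> output (2, 'c'), add 'ccc' as idx 5
Step 6: w='ac' (idx 4), next='a' -> output (4, 'a'), add 'aca' as idx 6


Encoded: [(0, 'c'), (1, 'c'), (0, 'a'), (3, 'c'), (2, 'c'), (4, 'a')]


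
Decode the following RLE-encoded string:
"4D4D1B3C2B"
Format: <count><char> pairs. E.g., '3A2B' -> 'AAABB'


Expanding each <count><char> pair:
  4D -> 'DDDD'
  4D -> 'DDDD'
  1B -> 'B'
  3C -> 'CCC'
  2B -> 'BB'

Decoded = DDDDDDDDBCCCBB


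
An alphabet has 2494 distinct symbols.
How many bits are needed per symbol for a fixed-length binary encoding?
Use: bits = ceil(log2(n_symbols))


log2(2494) = 11.2842
Bracket: 2^11 = 2048 < 2494 <= 2^12 = 4096
So ceil(log2(2494)) = 12

bits = ceil(log2(2494)) = ceil(11.2842) = 12 bits


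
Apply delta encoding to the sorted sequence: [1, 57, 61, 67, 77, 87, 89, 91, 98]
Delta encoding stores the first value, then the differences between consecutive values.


First value: 1
Deltas:
  57 - 1 = 56
  61 - 57 = 4
  67 - 61 = 6
  77 - 67 = 10
  87 - 77 = 10
  89 - 87 = 2
  91 - 89 = 2
  98 - 91 = 7


Delta encoded: [1, 56, 4, 6, 10, 10, 2, 2, 7]


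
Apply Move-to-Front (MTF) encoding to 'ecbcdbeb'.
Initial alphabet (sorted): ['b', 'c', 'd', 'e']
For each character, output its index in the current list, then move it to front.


MTF encoding:
'e': index 3 in ['b', 'c', 'd', 'e'] -> ['e', 'b', 'c', 'd']
'c': index 2 in ['e', 'b', 'c', 'd'] -> ['c', 'e', 'b', 'd']
'b': index 2 in ['c', 'e', 'b', 'd'] -> ['b', 'c', 'e', 'd']
'c': index 1 in ['b', 'c', 'e', 'd'] -> ['c', 'b', 'e', 'd']
'd': index 3 in ['c', 'b', 'e', 'd'] -> ['d', 'c', 'b', 'e']
'b': index 2 in ['d', 'c', 'b', 'e'] -> ['b', 'd', 'c', 'e']
'e': index 3 in ['b', 'd', 'c', 'e'] -> ['e', 'b', 'd', 'c']
'b': index 1 in ['e', 'b', 'd', 'c'] -> ['b', 'e', 'd', 'c']


Output: [3, 2, 2, 1, 3, 2, 3, 1]


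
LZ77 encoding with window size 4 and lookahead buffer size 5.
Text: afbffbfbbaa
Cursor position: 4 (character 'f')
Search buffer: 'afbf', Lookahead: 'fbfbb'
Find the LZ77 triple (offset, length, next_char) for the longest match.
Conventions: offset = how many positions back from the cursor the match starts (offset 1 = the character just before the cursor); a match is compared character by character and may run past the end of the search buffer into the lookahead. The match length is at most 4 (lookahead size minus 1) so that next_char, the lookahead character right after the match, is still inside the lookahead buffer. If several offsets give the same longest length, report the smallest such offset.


Try each offset into the search buffer:
  offset=1 (pos 3, char 'f'): match length 1
  offset=2 (pos 2, char 'b'): match length 0
  offset=3 (pos 1, char 'f'): match length 3
  offset=4 (pos 0, char 'a'): match length 0
Longest match has length 3 at offset 3.
next_char = character at position 4 + 3 = 7 -> 'b'

Best match: offset=3, length=3 (matching 'fbf' starting at position 1)
LZ77 triple: (3, 3, 'b')
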